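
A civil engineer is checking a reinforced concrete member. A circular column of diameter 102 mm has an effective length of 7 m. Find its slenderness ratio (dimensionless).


Radius of gyration r = d / 4 = 102 / 4 = 25.5 mm
L_eff = 7000.0 mm
Slenderness ratio = L / r = 7000.0 / 25.5 = 274.51 (dimensionless)

274.51 (dimensionless)


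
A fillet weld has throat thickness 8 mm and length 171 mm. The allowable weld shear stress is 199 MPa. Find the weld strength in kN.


Strength = throat * length * allowable stress
= 8 * 171 * 199 N
= 272232 N
= 272.23 kN

272.23 kN


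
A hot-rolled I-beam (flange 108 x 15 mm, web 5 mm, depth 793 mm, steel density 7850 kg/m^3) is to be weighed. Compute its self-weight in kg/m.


A_flanges = 2 * 108 * 15 = 3240 mm^2
A_web = (793 - 2 * 15) * 5 = 3815 mm^2
A_total = 3240 + 3815 = 7055 mm^2 = 0.007055 m^2
Weight = rho * A = 7850 * 0.007055 = 55.3817 kg/m

55.3817 kg/m


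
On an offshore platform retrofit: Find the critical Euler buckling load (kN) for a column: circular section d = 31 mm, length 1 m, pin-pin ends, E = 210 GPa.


I = pi * d^4 / 64 = 45333.23 mm^4
L = 1000.0 mm
P_cr = pi^2 * E * I / L^2
= 9.8696 * 210000.0 * 45333.23 / 1000.0^2
= 93958.42 N = 93.9584 kN

93.9584 kN


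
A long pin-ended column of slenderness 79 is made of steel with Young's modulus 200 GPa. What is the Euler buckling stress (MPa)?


sigma_cr = pi^2 * E / lambda^2
= 9.8696 * 200000.0 / 79^2
= 9.8696 * 200000.0 / 6241
= 316.2828 MPa

316.2828 MPa


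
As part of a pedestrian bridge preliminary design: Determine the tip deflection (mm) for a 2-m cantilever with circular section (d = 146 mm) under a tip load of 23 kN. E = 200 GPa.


I = pi * d^4 / 64 = pi * 146^4 / 64 = 22303926.33 mm^4
L = 2000.0 mm, P = 23000.0 N, E = 200000.0 MPa
delta = P * L^3 / (3 * E * I)
= 23000.0 * 2000.0^3 / (3 * 200000.0 * 22303926.33)
= 13.7494 mm

13.7494 mm


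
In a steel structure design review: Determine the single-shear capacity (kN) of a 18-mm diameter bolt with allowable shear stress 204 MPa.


A = pi * d^2 / 4 = pi * 18^2 / 4 = 254.469 mm^2
V = f_v * A / 1000 = 204 * 254.469 / 1000
= 51.9117 kN

51.9117 kN


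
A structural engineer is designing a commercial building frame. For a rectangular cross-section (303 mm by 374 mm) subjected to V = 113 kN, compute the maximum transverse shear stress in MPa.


A = b * h = 303 * 374 = 113322 mm^2
V = 113 kN = 113000.0 N
tau_max = 1.5 * V / A = 1.5 * 113000.0 / 113322
= 1.4957 MPa

1.4957 MPa


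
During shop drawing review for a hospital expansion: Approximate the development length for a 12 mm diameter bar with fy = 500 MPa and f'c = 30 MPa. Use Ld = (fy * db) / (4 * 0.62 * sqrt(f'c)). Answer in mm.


Ld = (fy * db) / (4 * 0.62 * sqrt(f'c))
= (500 * 12) / (4 * 0.62 * sqrt(30))
= 6000 / 13.5835
= 441.71 mm

441.71 mm


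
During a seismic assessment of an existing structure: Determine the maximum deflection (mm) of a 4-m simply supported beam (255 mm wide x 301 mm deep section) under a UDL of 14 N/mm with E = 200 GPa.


I = 255 * 301^3 / 12 = 579506646.25 mm^4
L = 4000.0 mm, w = 14 N/mm, E = 200000.0 MPa
delta = 5 * w * L^4 / (384 * E * I)
= 5 * 14 * 4000.0^4 / (384 * 200000.0 * 579506646.25)
= 0.4026 mm

0.4026 mm


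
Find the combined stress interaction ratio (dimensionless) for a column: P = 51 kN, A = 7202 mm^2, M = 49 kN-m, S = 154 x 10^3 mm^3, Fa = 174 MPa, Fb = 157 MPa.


f_a = P / A = 51000.0 / 7202 = 7.0814 MPa
f_b = M / S = 49000000.0 / 154000.0 = 318.1818 MPa
Ratio = f_a / Fa + f_b / Fb
= 7.0814 / 174 + 318.1818 / 157
= 2.0673 (dimensionless)

2.0673 (dimensionless)


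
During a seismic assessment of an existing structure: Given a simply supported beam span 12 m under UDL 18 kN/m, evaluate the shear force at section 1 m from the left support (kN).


R_A = w * L / 2 = 18 * 12 / 2 = 108.0 kN
V(x) = R_A - w * x = 108.0 - 18 * 1
= 90.0 kN

90.0 kN


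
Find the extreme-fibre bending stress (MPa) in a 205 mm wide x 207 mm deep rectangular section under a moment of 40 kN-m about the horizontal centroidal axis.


I = b * h^3 / 12 = 205 * 207^3 / 12 = 151524776.25 mm^4
y = h / 2 = 207 / 2 = 103.5 mm
M = 40 kN-m = 40000000.0 N-mm
sigma = M * y / I = 40000000.0 * 103.5 / 151524776.25
= 27.32 MPa

27.32 MPa


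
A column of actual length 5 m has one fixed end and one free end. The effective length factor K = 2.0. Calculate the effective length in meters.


L_eff = K * L
= 2.0 * 5
= 10.0 m

10.0 m


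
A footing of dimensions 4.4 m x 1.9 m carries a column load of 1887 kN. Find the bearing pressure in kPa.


A = 4.4 * 1.9 = 8.36 m^2
q = P / A = 1887 / 8.36
= 225.7177 kPa

225.7177 kPa


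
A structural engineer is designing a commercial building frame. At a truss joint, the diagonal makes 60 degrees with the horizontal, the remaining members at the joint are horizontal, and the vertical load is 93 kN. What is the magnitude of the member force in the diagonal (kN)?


At the joint, only the diagonal has a vertical component, so vertical equilibrium gives:
F * sin(60) = 93
F = 93 / sin(60)
= 93 / 0.866025
= 107.39 kN

107.39 kN


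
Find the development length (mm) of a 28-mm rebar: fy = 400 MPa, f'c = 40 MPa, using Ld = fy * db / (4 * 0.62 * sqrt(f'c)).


Ld = (fy * db) / (4 * 0.62 * sqrt(f'c))
= (400 * 28) / (4 * 0.62 * sqrt(40))
= 11200 / 15.6849
= 714.06 mm

714.06 mm


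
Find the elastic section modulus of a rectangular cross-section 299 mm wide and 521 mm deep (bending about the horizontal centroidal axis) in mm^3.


S = b * h^2 / 6
= 299 * 521^2 / 6
= 299 * 271441 / 6
= 13526809.83 mm^3

13526809.83 mm^3


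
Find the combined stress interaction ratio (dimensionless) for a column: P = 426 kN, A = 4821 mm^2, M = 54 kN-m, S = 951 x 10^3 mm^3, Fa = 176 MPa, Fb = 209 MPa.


f_a = P / A = 426000.0 / 4821 = 88.3634 MPa
f_b = M / S = 54000000.0 / 951000.0 = 56.7823 MPa
Ratio = f_a / Fa + f_b / Fb
= 88.3634 / 176 + 56.7823 / 209
= 0.7738 (dimensionless)

0.7738 (dimensionless)


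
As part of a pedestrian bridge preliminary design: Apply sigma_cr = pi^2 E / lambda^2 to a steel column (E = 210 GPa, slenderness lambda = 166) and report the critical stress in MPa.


sigma_cr = pi^2 * E / lambda^2
= 9.8696 * 210000.0 / 166^2
= 9.8696 * 210000.0 / 27556
= 75.2147 MPa

75.2147 MPa


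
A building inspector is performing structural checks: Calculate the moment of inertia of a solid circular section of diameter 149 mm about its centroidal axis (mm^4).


r = d / 2 = 149 / 2 = 74.5 mm
I = pi * r^4 / 4 = pi * 74.5^4 / 4
= 24194406.46 mm^4

24194406.46 mm^4


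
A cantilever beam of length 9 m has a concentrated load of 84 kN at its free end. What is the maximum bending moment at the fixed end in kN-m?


For a cantilever with a point load at the free end:
M_max = P * L = 84 * 9 = 756 kN-m

756 kN-m


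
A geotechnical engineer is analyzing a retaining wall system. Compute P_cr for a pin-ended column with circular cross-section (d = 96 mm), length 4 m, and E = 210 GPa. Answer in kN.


I = pi * d^4 / 64 = 4169220.18 mm^4
L = 4000.0 mm
P_cr = pi^2 * E * I / L^2
= 9.8696 * 210000.0 * 4169220.18 / 4000.0^2
= 540074.77 N = 540.0748 kN

540.0748 kN


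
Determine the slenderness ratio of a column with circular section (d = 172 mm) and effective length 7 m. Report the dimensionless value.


Radius of gyration r = d / 4 = 172 / 4 = 43.0 mm
L_eff = 7000.0 mm
Slenderness ratio = L / r = 7000.0 / 43.0 = 162.79 (dimensionless)

162.79 (dimensionless)


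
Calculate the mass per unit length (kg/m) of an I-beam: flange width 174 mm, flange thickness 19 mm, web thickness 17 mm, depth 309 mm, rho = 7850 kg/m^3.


A_flanges = 2 * 174 * 19 = 6612 mm^2
A_web = (309 - 2 * 19) * 17 = 4607 mm^2
A_total = 6612 + 4607 = 11219 mm^2 = 0.011219 m^2
Weight = rho * A = 7850 * 0.011219 = 88.0691 kg/m

88.0691 kg/m


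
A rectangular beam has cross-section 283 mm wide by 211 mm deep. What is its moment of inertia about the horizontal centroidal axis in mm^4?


I = b * h^3 / 12
= 283 * 211^3 / 12
= 283 * 9393931 / 12
= 221540206.08 mm^4

221540206.08 mm^4


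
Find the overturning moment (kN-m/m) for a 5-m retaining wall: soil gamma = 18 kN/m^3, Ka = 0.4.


Pa = 0.5 * Ka * gamma * H^2
= 0.5 * 0.4 * 18 * 5^2
= 90.0 kN/m
Arm = H / 3 = 5 / 3 = 1.6667 m
Mo = Pa * arm = Pa * H / 3 = 90.0 * 5 / 3 = 150.0 kN-m/m

150.0 kN-m/m


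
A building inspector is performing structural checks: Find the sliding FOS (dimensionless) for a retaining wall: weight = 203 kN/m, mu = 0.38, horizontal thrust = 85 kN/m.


Resisting force = mu * W = 0.38 * 203 = 77.14 kN/m
FOS = Resisting / Driving = 77.14 / 85
= 0.9075 (dimensionless)

0.9075 (dimensionless)


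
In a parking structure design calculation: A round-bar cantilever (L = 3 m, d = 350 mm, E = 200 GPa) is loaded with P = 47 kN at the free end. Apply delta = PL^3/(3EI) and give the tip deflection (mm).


I = pi * d^4 / 64 = pi * 350^4 / 64 = 736617574.34 mm^4
L = 3000.0 mm, P = 47000.0 N, E = 200000.0 MPa
delta = P * L^3 / (3 * E * I)
= 47000.0 * 3000.0^3 / (3 * 200000.0 * 736617574.34)
= 2.8712 mm

2.8712 mm


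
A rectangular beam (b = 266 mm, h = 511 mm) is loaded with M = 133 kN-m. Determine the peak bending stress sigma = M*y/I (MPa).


I = b * h^3 / 12 = 266 * 511^3 / 12 = 2957761087.17 mm^4
y = h / 2 = 511 / 2 = 255.5 mm
M = 133 kN-m = 133000000.0 N-mm
sigma = M * y / I = 133000000.0 * 255.5 / 2957761087.17
= 11.49 MPa

11.49 MPa


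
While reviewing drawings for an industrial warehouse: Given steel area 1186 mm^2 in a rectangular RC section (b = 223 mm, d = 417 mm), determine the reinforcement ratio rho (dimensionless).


rho = As / (b * d)
= 1186 / (223 * 417)
= 1186 / 92991
= 0.012754 (dimensionless)

0.012754 (dimensionless)


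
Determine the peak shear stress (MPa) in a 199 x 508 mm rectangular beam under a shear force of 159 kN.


A = b * h = 199 * 508 = 101092 mm^2
V = 159 kN = 159000.0 N
tau_max = 1.5 * V / A = 1.5 * 159000.0 / 101092
= 2.3592 MPa

2.3592 MPa


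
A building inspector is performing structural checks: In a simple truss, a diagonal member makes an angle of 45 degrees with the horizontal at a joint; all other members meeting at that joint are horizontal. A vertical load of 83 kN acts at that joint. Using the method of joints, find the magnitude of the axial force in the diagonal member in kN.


At the joint, only the diagonal has a vertical component, so vertical equilibrium gives:
F * sin(45) = 83
F = 83 / sin(45)
= 83 / 0.707107
= 117.38 kN

117.38 kN


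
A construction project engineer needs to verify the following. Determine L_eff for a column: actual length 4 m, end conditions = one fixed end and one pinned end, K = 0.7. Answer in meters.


L_eff = K * L
= 0.7 * 4
= 2.8 m

2.8 m


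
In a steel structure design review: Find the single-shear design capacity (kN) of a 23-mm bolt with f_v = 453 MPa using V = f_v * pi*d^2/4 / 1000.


A = pi * d^2 / 4 = pi * 23^2 / 4 = 415.4756 mm^2
V = f_v * A / 1000 = 453 * 415.4756 / 1000
= 188.2105 kN

188.2105 kN


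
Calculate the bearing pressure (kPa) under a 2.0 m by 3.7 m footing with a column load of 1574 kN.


A = 2.0 * 3.7 = 7.4 m^2
q = P / A = 1574 / 7.4
= 212.7027 kPa

212.7027 kPa


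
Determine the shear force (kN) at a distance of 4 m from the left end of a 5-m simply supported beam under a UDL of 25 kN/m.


R_A = w * L / 2 = 25 * 5 / 2 = 62.5 kN
V(x) = R_A - w * x = 62.5 - 25 * 4
= -37.5 kN

-37.5 kN


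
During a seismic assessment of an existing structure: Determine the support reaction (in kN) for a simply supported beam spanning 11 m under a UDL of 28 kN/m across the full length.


Total load = w * L = 28 * 11 = 308 kN
By symmetry, each reaction R = total / 2 = 308 / 2 = 154.0 kN

154.0 kN


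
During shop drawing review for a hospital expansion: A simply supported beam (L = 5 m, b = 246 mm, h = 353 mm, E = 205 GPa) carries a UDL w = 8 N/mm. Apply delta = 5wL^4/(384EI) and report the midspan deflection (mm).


I = 246 * 353^3 / 12 = 901733028.5 mm^4
L = 5000.0 mm, w = 8 N/mm, E = 205000.0 MPa
delta = 5 * w * L^4 / (384 * E * I)
= 5 * 8 * 5000.0^4 / (384 * 205000.0 * 901733028.5)
= 0.3522 mm

0.3522 mm


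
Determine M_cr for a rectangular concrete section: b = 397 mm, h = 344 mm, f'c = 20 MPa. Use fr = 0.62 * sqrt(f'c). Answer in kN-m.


fr = 0.62 * sqrt(20) = 0.62 * 4.4721 = 2.7727 MPa
I = 397 * 344^3 / 12 = 1346742570.67 mm^4
y_t = 172.0 mm
M_cr = fr * I / y_t = 2.7727 * 1346742570.67 / 172.0 N-mm
= 21.7102 kN-m

21.7102 kN-m


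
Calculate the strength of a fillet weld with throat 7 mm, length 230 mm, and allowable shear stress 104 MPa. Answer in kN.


Strength = throat * length * allowable stress
= 7 * 230 * 104 N
= 167440 N
= 167.44 kN

167.44 kN


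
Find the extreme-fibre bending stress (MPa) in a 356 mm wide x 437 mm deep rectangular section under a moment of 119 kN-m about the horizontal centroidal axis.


I = b * h^3 / 12 = 356 * 437^3 / 12 = 2475785772.33 mm^4
y = h / 2 = 437 / 2 = 218.5 mm
M = 119 kN-m = 119000000.0 N-mm
sigma = M * y / I = 119000000.0 * 218.5 / 2475785772.33
= 10.5 MPa

10.5 MPa


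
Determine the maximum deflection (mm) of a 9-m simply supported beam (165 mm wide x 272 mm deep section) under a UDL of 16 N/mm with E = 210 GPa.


I = 165 * 272^3 / 12 = 276700160.0 mm^4
L = 9000.0 mm, w = 16 N/mm, E = 210000.0 MPa
delta = 5 * w * L^4 / (384 * E * I)
= 5 * 16 * 9000.0^4 / (384 * 210000.0 * 276700160.0)
= 23.5234 mm

23.5234 mm


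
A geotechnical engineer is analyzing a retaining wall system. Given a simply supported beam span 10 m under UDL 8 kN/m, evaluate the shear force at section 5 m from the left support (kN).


R_A = w * L / 2 = 8 * 10 / 2 = 40.0 kN
V(x) = R_A - w * x = 40.0 - 8 * 5
= 0.0 kN

0.0 kN


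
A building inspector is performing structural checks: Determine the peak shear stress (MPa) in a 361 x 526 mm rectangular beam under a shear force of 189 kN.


A = b * h = 361 * 526 = 189886 mm^2
V = 189 kN = 189000.0 N
tau_max = 1.5 * V / A = 1.5 * 189000.0 / 189886
= 1.493 MPa

1.493 MPa


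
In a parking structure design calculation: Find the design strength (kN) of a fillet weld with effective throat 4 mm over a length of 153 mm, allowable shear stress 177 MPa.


Strength = throat * length * allowable stress
= 4 * 153 * 177 N
= 108324 N
= 108.32 kN

108.32 kN


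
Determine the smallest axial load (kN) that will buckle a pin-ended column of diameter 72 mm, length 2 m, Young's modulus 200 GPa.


I = pi * d^4 / 64 = 1319167.32 mm^4
L = 2000.0 mm
P_cr = pi^2 * E * I / L^2
= 9.8696 * 200000.0 * 1319167.32 / 2000.0^2
= 650982.98 N = 650.983 kN

650.983 kN


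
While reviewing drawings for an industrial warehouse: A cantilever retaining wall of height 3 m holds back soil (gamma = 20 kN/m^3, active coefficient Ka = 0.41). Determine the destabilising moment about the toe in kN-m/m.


Pa = 0.5 * Ka * gamma * H^2
= 0.5 * 0.41 * 20 * 3^2
= 36.9 kN/m
Arm = H / 3 = 3 / 3 = 1.0 m
Mo = Pa * arm = Pa * H / 3 = 36.9 * 3 / 3 = 36.9 kN-m/m

36.9 kN-m/m


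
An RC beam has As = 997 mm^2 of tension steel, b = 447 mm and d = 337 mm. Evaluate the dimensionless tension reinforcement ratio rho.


rho = As / (b * d)
= 997 / (447 * 337)
= 997 / 150639
= 0.006618 (dimensionless)

0.006618 (dimensionless)


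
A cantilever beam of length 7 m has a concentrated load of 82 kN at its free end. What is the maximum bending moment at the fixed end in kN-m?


For a cantilever with a point load at the free end:
M_max = P * L = 82 * 7 = 574 kN-m

574 kN-m


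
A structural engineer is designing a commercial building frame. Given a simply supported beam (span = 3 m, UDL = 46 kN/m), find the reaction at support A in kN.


Total load = w * L = 46 * 3 = 138 kN
By symmetry, each reaction R = total / 2 = 138 / 2 = 69.0 kN

69.0 kN


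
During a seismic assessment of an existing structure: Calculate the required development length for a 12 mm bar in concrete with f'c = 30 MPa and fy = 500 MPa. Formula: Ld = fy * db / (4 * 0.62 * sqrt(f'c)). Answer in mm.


Ld = (fy * db) / (4 * 0.62 * sqrt(f'c))
= (500 * 12) / (4 * 0.62 * sqrt(30))
= 6000 / 13.5835
= 441.71 mm

441.71 mm


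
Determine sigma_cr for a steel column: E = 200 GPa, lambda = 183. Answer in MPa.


sigma_cr = pi^2 * E / lambda^2
= 9.8696 * 200000.0 / 183^2
= 9.8696 * 200000.0 / 33489
= 58.9424 MPa

58.9424 MPa


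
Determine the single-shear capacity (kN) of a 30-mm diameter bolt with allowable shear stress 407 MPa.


A = pi * d^2 / 4 = pi * 30^2 / 4 = 706.8583 mm^2
V = f_v * A / 1000 = 407 * 706.8583 / 1000
= 287.6913 kN

287.6913 kN


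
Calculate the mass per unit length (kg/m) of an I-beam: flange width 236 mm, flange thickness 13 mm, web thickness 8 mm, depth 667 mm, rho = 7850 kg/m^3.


A_flanges = 2 * 236 * 13 = 6136 mm^2
A_web = (667 - 2 * 13) * 8 = 5128 mm^2
A_total = 6136 + 5128 = 11264 mm^2 = 0.011264 m^2
Weight = rho * A = 7850 * 0.011264 = 88.4224 kg/m

88.4224 kg/m


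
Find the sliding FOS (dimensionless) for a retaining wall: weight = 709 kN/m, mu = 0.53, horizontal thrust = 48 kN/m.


Resisting force = mu * W = 0.53 * 709 = 375.77 kN/m
FOS = Resisting / Driving = 375.77 / 48
= 7.8285 (dimensionless)

7.8285 (dimensionless)


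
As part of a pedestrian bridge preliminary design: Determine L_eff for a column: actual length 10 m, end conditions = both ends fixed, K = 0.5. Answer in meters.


L_eff = K * L
= 0.5 * 10
= 5.0 m

5.0 m


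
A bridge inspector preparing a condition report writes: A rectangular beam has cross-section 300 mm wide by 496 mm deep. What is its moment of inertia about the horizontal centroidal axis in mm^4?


I = b * h^3 / 12
= 300 * 496^3 / 12
= 300 * 122023936 / 12
= 3050598400.0 mm^4

3050598400.0 mm^4


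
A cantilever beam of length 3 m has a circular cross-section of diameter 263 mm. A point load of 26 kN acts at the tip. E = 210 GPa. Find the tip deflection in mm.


I = pi * d^4 / 64 = pi * 263^4 / 64 = 234851258.98 mm^4
L = 3000.0 mm, P = 26000.0 N, E = 210000.0 MPa
delta = P * L^3 / (3 * E * I)
= 26000.0 * 3000.0^3 / (3 * 210000.0 * 234851258.98)
= 4.7446 mm

4.7446 mm


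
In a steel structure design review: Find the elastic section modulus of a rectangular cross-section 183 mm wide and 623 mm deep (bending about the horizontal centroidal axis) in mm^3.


S = b * h^2 / 6
= 183 * 623^2 / 6
= 183 * 388129 / 6
= 11837934.5 mm^3

11837934.5 mm^3


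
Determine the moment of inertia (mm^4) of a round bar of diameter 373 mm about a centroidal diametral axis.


r = d / 2 = 373 / 2 = 186.5 mm
I = pi * r^4 / 4 = pi * 186.5^4 / 4
= 950178558.36 mm^4

950178558.36 mm^4


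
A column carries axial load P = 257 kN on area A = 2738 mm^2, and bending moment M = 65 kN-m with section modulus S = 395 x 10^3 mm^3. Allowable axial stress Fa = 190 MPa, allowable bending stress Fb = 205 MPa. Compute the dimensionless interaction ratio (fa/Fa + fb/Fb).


f_a = P / A = 257000.0 / 2738 = 93.8641 MPa
f_b = M / S = 65000000.0 / 395000.0 = 164.557 MPa
Ratio = f_a / Fa + f_b / Fb
= 93.8641 / 190 + 164.557 / 205
= 1.2967 (dimensionless)

1.2967 (dimensionless)


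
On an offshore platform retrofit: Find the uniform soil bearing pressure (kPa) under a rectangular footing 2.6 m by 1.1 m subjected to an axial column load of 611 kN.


A = 2.6 * 1.1 = 2.86 m^2
q = P / A = 611 / 2.86
= 213.6364 kPa

213.6364 kPa


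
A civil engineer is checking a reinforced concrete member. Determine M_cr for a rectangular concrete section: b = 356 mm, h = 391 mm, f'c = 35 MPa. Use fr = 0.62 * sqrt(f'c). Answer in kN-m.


fr = 0.62 * sqrt(35) = 0.62 * 5.9161 = 3.668 MPa
I = 356 * 391^3 / 12 = 1773368639.67 mm^4
y_t = 195.5 mm
M_cr = fr * I / y_t = 3.668 * 1773368639.67 / 195.5 N-mm
= 33.2719 kN-m

33.2719 kN-m


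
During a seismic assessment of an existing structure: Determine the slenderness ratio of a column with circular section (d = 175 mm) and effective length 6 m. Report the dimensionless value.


Radius of gyration r = d / 4 = 175 / 4 = 43.75 mm
L_eff = 6000.0 mm
Slenderness ratio = L / r = 6000.0 / 43.75 = 137.14 (dimensionless)

137.14 (dimensionless)


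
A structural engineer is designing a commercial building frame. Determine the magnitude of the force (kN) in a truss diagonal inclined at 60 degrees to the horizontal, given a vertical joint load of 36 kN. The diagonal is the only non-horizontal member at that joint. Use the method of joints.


At the joint, only the diagonal has a vertical component, so vertical equilibrium gives:
F * sin(60) = 36
F = 36 / sin(60)
= 36 / 0.866025
= 41.57 kN

41.57 kN


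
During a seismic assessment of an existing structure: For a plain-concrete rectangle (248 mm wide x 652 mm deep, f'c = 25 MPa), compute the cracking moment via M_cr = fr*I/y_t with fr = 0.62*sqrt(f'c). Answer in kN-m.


fr = 0.62 * sqrt(25) = 0.62 * 5.0 = 3.1 MPa
I = 248 * 652^3 / 12 = 5728134698.67 mm^4
y_t = 326.0 mm
M_cr = fr * I / y_t = 3.1 * 5728134698.67 / 326.0 N-mm
= 54.47 kN-m

54.47 kN-m


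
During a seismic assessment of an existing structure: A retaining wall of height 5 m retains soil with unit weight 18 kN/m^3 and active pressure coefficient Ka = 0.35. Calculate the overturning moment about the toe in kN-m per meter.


Pa = 0.5 * Ka * gamma * H^2
= 0.5 * 0.35 * 18 * 5^2
= 78.75 kN/m
Arm = H / 3 = 5 / 3 = 1.6667 m
Mo = Pa * arm = Pa * H / 3 = 78.75 * 5 / 3 = 131.25 kN-m/m

131.25 kN-m/m


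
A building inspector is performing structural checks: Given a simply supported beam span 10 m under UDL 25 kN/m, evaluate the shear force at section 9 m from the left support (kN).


R_A = w * L / 2 = 25 * 10 / 2 = 125.0 kN
V(x) = R_A - w * x = 125.0 - 25 * 9
= -100.0 kN

-100.0 kN


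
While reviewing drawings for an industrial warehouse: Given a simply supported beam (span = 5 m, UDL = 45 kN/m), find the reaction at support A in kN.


Total load = w * L = 45 * 5 = 225 kN
By symmetry, each reaction R = total / 2 = 225 / 2 = 112.5 kN

112.5 kN


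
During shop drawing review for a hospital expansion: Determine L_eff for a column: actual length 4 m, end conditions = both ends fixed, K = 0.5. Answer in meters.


L_eff = K * L
= 0.5 * 4
= 2.0 m

2.0 m


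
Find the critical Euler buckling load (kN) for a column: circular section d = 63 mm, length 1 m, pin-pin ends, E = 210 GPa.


I = pi * d^4 / 64 = 773271.66 mm^4
L = 1000.0 mm
P_cr = pi^2 * E * I / L^2
= 9.8696 * 210000.0 * 773271.66 / 1000.0^2
= 1602695.94 N = 1602.6959 kN

1602.6959 kN


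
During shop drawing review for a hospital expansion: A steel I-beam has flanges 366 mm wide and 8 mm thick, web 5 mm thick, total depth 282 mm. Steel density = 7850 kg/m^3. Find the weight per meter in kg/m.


A_flanges = 2 * 366 * 8 = 5856 mm^2
A_web = (282 - 2 * 8) * 5 = 1330 mm^2
A_total = 5856 + 1330 = 7186 mm^2 = 0.007186 m^2
Weight = rho * A = 7850 * 0.007186 = 56.4101 kg/m

56.4101 kg/m


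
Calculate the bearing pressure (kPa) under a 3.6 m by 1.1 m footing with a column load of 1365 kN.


A = 3.6 * 1.1 = 3.96 m^2
q = P / A = 1365 / 3.96
= 344.697 kPa

344.697 kPa


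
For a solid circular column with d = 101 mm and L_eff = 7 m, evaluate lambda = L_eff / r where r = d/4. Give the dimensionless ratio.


Radius of gyration r = d / 4 = 101 / 4 = 25.25 mm
L_eff = 7000.0 mm
Slenderness ratio = L / r = 7000.0 / 25.25 = 277.23 (dimensionless)

277.23 (dimensionless)


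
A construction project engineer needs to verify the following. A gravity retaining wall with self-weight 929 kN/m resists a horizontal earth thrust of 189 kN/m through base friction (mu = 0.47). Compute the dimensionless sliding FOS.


Resisting force = mu * W = 0.47 * 929 = 436.63 kN/m
FOS = Resisting / Driving = 436.63 / 189
= 2.3102 (dimensionless)

2.3102 (dimensionless)


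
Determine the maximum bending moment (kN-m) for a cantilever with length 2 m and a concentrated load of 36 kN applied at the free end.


For a cantilever with a point load at the free end:
M_max = P * L = 36 * 2 = 72 kN-m

72 kN-m


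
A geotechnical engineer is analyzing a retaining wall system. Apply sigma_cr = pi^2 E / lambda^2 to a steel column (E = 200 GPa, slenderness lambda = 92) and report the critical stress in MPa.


sigma_cr = pi^2 * E / lambda^2
= 9.8696 * 200000.0 / 92^2
= 9.8696 * 200000.0 / 8464
= 233.2137 MPa

233.2137 MPa


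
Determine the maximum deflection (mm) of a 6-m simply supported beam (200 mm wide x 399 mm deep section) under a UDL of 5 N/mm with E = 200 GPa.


I = 200 * 399^3 / 12 = 1058686650.0 mm^4
L = 6000.0 mm, w = 5 N/mm, E = 200000.0 MPa
delta = 5 * w * L^4 / (384 * E * I)
= 5 * 5 * 6000.0^4 / (384 * 200000.0 * 1058686650.0)
= 0.3985 mm

0.3985 mm


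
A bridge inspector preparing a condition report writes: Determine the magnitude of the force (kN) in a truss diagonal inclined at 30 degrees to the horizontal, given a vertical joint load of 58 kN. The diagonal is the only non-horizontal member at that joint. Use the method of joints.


At the joint, only the diagonal has a vertical component, so vertical equilibrium gives:
F * sin(30) = 58
F = 58 / sin(30)
= 58 / 0.5
= 116.0 kN

116.0 kN


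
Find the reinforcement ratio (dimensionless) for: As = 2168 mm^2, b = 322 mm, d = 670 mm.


rho = As / (b * d)
= 2168 / (322 * 670)
= 2168 / 215740
= 0.010049 (dimensionless)

0.010049 (dimensionless)


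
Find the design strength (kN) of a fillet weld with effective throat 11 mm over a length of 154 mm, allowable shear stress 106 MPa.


Strength = throat * length * allowable stress
= 11 * 154 * 106 N
= 179564 N
= 179.56 kN

179.56 kN


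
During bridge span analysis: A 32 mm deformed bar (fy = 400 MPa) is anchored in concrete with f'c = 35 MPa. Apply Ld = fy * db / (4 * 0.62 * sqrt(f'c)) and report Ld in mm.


Ld = (fy * db) / (4 * 0.62 * sqrt(f'c))
= (400 * 32) / (4 * 0.62 * sqrt(35))
= 12800 / 14.6719
= 872.42 mm

872.42 mm


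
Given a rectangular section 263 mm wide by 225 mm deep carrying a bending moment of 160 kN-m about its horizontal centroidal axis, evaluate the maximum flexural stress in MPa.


I = b * h^3 / 12 = 263 * 225^3 / 12 = 249644531.25 mm^4
y = h / 2 = 225 / 2 = 112.5 mm
M = 160 kN-m = 160000000.0 N-mm
sigma = M * y / I = 160000000.0 * 112.5 / 249644531.25
= 72.1 MPa

72.1 MPa


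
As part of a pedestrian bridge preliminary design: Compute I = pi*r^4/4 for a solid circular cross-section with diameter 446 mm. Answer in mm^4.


r = d / 2 = 446 / 2 = 223.0 mm
I = pi * r^4 / 4 = pi * 223.0^4 / 4
= 1942268798.69 mm^4

1942268798.69 mm^4


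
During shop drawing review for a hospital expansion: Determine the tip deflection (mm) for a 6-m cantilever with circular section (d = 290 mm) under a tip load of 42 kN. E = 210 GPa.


I = pi * d^4 / 64 = pi * 290^4 / 64 = 347185749.0 mm^4
L = 6000.0 mm, P = 42000.0 N, E = 210000.0 MPa
delta = P * L^3 / (3 * E * I)
= 42000.0 * 6000.0^3 / (3 * 210000.0 * 347185749.0)
= 41.4764 mm

41.4764 mm


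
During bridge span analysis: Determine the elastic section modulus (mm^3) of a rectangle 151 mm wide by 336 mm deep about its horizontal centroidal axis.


S = b * h^2 / 6
= 151 * 336^2 / 6
= 151 * 112896 / 6
= 2841216.0 mm^3

2841216.0 mm^3


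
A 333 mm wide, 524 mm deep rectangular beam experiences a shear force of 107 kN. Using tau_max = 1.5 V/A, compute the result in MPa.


A = b * h = 333 * 524 = 174492 mm^2
V = 107 kN = 107000.0 N
tau_max = 1.5 * V / A = 1.5 * 107000.0 / 174492
= 0.9198 MPa

0.9198 MPa


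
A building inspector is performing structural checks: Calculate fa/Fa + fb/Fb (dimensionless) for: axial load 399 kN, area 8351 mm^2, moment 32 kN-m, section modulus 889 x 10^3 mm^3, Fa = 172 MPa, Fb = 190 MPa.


f_a = P / A = 399000.0 / 8351 = 47.7787 MPa
f_b = M / S = 32000000.0 / 889000.0 = 35.9955 MPa
Ratio = f_a / Fa + f_b / Fb
= 47.7787 / 172 + 35.9955 / 190
= 0.4672 (dimensionless)

0.4672 (dimensionless)


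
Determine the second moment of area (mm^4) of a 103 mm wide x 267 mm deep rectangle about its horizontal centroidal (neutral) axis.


I = b * h^3 / 12
= 103 * 267^3 / 12
= 103 * 19034163 / 12
= 163376565.75 mm^4

163376565.75 mm^4


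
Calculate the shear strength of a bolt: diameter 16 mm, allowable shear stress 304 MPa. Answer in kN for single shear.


A = pi * d^2 / 4 = pi * 16^2 / 4 = 201.0619 mm^2
V = f_v * A / 1000 = 304 * 201.0619 / 1000
= 61.1228 kN

61.1228 kN


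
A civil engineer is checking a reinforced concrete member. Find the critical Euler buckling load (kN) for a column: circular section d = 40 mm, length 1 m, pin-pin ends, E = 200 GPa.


I = pi * d^4 / 64 = 125663.71 mm^4
L = 1000.0 mm
P_cr = pi^2 * E * I / L^2
= 9.8696 * 200000.0 * 125663.71 / 1000.0^2
= 248050.21 N = 248.0502 kN

248.0502 kN


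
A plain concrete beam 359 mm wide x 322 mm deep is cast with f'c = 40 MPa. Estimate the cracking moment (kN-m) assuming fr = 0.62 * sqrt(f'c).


fr = 0.62 * sqrt(40) = 0.62 * 6.3246 = 3.9212 MPa
I = 359 * 322^3 / 12 = 998805252.67 mm^4
y_t = 161.0 mm
M_cr = fr * I / y_t = 3.9212 * 998805252.67 / 161.0 N-mm
= 24.3263 kN-m

24.3263 kN-m


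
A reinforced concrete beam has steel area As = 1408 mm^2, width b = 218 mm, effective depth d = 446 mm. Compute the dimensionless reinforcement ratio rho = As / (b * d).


rho = As / (b * d)
= 1408 / (218 * 446)
= 1408 / 97228
= 0.014481 (dimensionless)

0.014481 (dimensionless)


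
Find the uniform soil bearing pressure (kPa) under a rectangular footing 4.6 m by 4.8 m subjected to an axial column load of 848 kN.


A = 4.6 * 4.8 = 22.08 m^2
q = P / A = 848 / 22.08
= 38.4058 kPa

38.4058 kPa


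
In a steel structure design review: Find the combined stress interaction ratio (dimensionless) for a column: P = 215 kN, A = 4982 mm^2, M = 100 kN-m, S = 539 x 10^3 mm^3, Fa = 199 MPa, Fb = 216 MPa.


f_a = P / A = 215000.0 / 4982 = 43.1554 MPa
f_b = M / S = 100000000.0 / 539000.0 = 185.5288 MPa
Ratio = f_a / Fa + f_b / Fb
= 43.1554 / 199 + 185.5288 / 216
= 1.0758 (dimensionless)

1.0758 (dimensionless)


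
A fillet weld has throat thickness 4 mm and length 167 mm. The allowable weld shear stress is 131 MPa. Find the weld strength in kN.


Strength = throat * length * allowable stress
= 4 * 167 * 131 N
= 87508 N
= 87.51 kN

87.51 kN


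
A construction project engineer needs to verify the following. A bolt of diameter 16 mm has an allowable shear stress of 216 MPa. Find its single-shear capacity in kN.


A = pi * d^2 / 4 = pi * 16^2 / 4 = 201.0619 mm^2
V = f_v * A / 1000 = 216 * 201.0619 / 1000
= 43.4294 kN

43.4294 kN


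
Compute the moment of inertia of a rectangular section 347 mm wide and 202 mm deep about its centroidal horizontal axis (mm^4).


I = b * h^3 / 12
= 347 * 202^3 / 12
= 347 * 8242408 / 12
= 238342964.67 mm^4

238342964.67 mm^4


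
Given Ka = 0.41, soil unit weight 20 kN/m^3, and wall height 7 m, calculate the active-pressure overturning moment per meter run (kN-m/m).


Pa = 0.5 * Ka * gamma * H^2
= 0.5 * 0.41 * 20 * 7^2
= 200.9 kN/m
Arm = H / 3 = 7 / 3 = 2.3333 m
Mo = Pa * arm = Pa * H / 3 = 200.9 * 7 / 3 = 468.7667 kN-m/m

468.7667 kN-m/m


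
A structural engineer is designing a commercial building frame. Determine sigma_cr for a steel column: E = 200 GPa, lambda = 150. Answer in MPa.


sigma_cr = pi^2 * E / lambda^2
= 9.8696 * 200000.0 / 150^2
= 9.8696 * 200000.0 / 22500
= 87.7298 MPa

87.7298 MPa


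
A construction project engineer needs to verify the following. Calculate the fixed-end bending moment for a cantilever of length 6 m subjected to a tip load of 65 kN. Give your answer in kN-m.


For a cantilever with a point load at the free end:
M_max = P * L = 65 * 6 = 390 kN-m

390 kN-m


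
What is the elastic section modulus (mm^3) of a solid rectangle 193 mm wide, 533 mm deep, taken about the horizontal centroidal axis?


S = b * h^2 / 6
= 193 * 533^2 / 6
= 193 * 284089 / 6
= 9138196.17 mm^3

9138196.17 mm^3


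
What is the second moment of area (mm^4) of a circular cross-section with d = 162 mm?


r = d / 2 = 162 / 2 = 81.0 mm
I = pi * r^4 / 4 = pi * 81.0^4 / 4
= 33808815.61 mm^4

33808815.61 mm^4


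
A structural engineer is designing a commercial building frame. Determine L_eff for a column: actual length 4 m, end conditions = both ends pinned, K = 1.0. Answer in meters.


L_eff = K * L
= 1.0 * 4
= 4.0 m

4.0 m


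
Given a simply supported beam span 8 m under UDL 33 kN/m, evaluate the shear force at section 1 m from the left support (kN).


R_A = w * L / 2 = 33 * 8 / 2 = 132.0 kN
V(x) = R_A - w * x = 132.0 - 33 * 1
= 99.0 kN

99.0 kN


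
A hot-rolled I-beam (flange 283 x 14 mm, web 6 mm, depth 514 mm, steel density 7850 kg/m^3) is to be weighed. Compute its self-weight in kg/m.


A_flanges = 2 * 283 * 14 = 7924 mm^2
A_web = (514 - 2 * 14) * 6 = 2916 mm^2
A_total = 7924 + 2916 = 10840 mm^2 = 0.010840 m^2
Weight = rho * A = 7850 * 0.010840 = 85.094 kg/m

85.094 kg/m


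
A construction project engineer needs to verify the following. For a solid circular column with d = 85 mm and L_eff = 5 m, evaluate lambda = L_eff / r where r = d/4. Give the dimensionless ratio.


Radius of gyration r = d / 4 = 85 / 4 = 21.25 mm
L_eff = 5000.0 mm
Slenderness ratio = L / r = 5000.0 / 21.25 = 235.29 (dimensionless)

235.29 (dimensionless)


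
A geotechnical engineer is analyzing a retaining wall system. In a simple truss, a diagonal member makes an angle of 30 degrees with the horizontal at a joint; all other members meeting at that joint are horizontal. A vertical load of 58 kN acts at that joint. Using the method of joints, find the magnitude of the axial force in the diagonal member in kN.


At the joint, only the diagonal has a vertical component, so vertical equilibrium gives:
F * sin(30) = 58
F = 58 / sin(30)
= 58 / 0.5
= 116.0 kN

116.0 kN


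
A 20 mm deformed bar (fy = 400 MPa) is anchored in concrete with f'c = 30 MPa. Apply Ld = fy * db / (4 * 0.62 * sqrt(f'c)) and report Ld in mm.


Ld = (fy * db) / (4 * 0.62 * sqrt(f'c))
= (400 * 20) / (4 * 0.62 * sqrt(30))
= 8000 / 13.5835
= 588.95 mm

588.95 mm


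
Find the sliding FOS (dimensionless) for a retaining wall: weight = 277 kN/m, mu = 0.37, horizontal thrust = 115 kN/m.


Resisting force = mu * W = 0.37 * 277 = 102.49 kN/m
FOS = Resisting / Driving = 102.49 / 115
= 0.8912 (dimensionless)

0.8912 (dimensionless)


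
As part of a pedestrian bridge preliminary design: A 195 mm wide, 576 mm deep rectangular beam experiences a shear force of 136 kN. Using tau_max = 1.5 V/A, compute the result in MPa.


A = b * h = 195 * 576 = 112320 mm^2
V = 136 kN = 136000.0 N
tau_max = 1.5 * V / A = 1.5 * 136000.0 / 112320
= 1.8162 MPa

1.8162 MPa


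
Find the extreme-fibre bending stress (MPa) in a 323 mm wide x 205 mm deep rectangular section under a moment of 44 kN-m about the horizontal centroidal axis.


I = b * h^3 / 12 = 323 * 205^3 / 12 = 231890447.92 mm^4
y = h / 2 = 205 / 2 = 102.5 mm
M = 44 kN-m = 44000000.0 N-mm
sigma = M * y / I = 44000000.0 * 102.5 / 231890447.92
= 19.45 MPa

19.45 MPa


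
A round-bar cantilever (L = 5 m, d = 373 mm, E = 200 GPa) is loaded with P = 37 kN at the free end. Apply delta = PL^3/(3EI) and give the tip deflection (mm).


I = pi * d^4 / 64 = pi * 373^4 / 64 = 950178558.36 mm^4
L = 5000.0 mm, P = 37000.0 N, E = 200000.0 MPa
delta = P * L^3 / (3 * E * I)
= 37000.0 * 5000.0^3 / (3 * 200000.0 * 950178558.36)
= 8.1125 mm

8.1125 mm


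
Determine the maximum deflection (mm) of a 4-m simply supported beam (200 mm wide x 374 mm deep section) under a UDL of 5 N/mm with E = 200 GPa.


I = 200 * 374^3 / 12 = 871893733.33 mm^4
L = 4000.0 mm, w = 5 N/mm, E = 200000.0 MPa
delta = 5 * w * L^4 / (384 * E * I)
= 5 * 5 * 4000.0^4 / (384 * 200000.0 * 871893733.33)
= 0.0956 mm

0.0956 mm


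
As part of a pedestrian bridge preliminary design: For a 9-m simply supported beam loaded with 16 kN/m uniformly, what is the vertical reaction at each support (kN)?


Total load = w * L = 16 * 9 = 144 kN
By symmetry, each reaction R = total / 2 = 144 / 2 = 72.0 kN

72.0 kN


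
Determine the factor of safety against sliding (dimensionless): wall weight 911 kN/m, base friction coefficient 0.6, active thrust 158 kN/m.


Resisting force = mu * W = 0.6 * 911 = 546.6 kN/m
FOS = Resisting / Driving = 546.6 / 158
= 3.4595 (dimensionless)

3.4595 (dimensionless)


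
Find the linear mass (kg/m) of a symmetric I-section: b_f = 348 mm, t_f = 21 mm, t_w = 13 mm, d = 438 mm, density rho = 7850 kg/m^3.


A_flanges = 2 * 348 * 21 = 14616 mm^2
A_web = (438 - 2 * 21) * 13 = 5148 mm^2
A_total = 14616 + 5148 = 19764 mm^2 = 0.019764 m^2
Weight = rho * A = 7850 * 0.019764 = 155.1474 kg/m

155.1474 kg/m


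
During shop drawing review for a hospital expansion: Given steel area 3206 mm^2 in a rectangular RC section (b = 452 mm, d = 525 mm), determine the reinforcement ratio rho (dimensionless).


rho = As / (b * d)
= 3206 / (452 * 525)
= 3206 / 237300
= 0.01351 (dimensionless)

0.01351 (dimensionless)


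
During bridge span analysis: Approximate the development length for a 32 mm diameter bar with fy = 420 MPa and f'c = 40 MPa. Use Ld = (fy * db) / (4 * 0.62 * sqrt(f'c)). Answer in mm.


Ld = (fy * db) / (4 * 0.62 * sqrt(f'c))
= (420 * 32) / (4 * 0.62 * sqrt(40))
= 13440 / 15.6849
= 856.88 mm

856.88 mm


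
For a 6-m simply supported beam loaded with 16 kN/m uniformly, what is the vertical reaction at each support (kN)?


Total load = w * L = 16 * 6 = 96 kN
By symmetry, each reaction R = total / 2 = 96 / 2 = 48.0 kN

48.0 kN


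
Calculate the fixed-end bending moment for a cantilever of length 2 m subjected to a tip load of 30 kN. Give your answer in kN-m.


For a cantilever with a point load at the free end:
M_max = P * L = 30 * 2 = 60 kN-m

60 kN-m


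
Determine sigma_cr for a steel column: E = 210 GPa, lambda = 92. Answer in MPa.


sigma_cr = pi^2 * E / lambda^2
= 9.8696 * 210000.0 / 92^2
= 9.8696 * 210000.0 / 8464
= 244.8744 MPa

244.8744 MPa


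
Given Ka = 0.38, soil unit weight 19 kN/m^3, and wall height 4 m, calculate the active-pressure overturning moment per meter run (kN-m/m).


Pa = 0.5 * Ka * gamma * H^2
= 0.5 * 0.38 * 19 * 4^2
= 57.76 kN/m
Arm = H / 3 = 4 / 3 = 1.3333 m
Mo = Pa * arm = Pa * H / 3 = 57.76 * 4 / 3 = 77.0133 kN-m/m

77.0133 kN-m/m


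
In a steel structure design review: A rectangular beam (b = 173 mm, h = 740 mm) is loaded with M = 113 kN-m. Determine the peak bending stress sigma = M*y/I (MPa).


I = b * h^3 / 12 = 173 * 740^3 / 12 = 5841979333.33 mm^4
y = h / 2 = 740 / 2 = 370.0 mm
M = 113 kN-m = 113000000.0 N-mm
sigma = M * y / I = 113000000.0 * 370.0 / 5841979333.33
= 7.16 MPa

7.16 MPa


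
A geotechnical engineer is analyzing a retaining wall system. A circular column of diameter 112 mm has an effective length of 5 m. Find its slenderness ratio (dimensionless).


Radius of gyration r = d / 4 = 112 / 4 = 28.0 mm
L_eff = 5000.0 mm
Slenderness ratio = L / r = 5000.0 / 28.0 = 178.57 (dimensionless)

178.57 (dimensionless)


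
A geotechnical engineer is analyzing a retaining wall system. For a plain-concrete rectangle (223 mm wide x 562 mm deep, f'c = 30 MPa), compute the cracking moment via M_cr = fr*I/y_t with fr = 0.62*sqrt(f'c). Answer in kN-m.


fr = 0.62 * sqrt(30) = 0.62 * 5.4772 = 3.3959 MPa
I = 223 * 562^3 / 12 = 3298622095.33 mm^4
y_t = 281.0 mm
M_cr = fr * I / y_t = 3.3959 * 3298622095.33 / 281.0 N-mm
= 39.8638 kN-m

39.8638 kN-m


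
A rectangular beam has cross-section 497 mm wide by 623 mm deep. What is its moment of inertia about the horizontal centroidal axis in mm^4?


I = b * h^3 / 12
= 497 * 623^3 / 12
= 497 * 241804367 / 12
= 10014730866.58 mm^4

10014730866.58 mm^4


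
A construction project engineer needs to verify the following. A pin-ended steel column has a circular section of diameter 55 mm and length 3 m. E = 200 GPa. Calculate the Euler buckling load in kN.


I = pi * d^4 / 64 = 449180.25 mm^4
L = 3000.0 mm
P_cr = pi^2 * E * I / L^2
= 9.8696 * 200000.0 * 449180.25 / 3000.0^2
= 98516.25 N = 98.5163 kN

98.5163 kN
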